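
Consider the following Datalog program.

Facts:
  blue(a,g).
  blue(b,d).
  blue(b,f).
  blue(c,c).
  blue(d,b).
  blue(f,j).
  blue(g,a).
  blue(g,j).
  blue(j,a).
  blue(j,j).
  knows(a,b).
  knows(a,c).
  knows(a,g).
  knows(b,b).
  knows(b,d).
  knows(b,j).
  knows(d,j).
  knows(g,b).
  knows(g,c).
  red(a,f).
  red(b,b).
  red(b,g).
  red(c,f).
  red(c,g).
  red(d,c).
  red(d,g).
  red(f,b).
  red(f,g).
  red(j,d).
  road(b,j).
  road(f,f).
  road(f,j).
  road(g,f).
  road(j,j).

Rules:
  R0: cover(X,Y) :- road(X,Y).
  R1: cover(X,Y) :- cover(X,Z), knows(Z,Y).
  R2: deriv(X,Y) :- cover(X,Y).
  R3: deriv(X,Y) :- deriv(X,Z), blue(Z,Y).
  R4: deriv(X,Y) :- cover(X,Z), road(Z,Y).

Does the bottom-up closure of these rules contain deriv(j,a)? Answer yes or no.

yes

round 1: derive cover(b,j) via R0 from road(b,j)
round 1: derive cover(f,f) via R0 from road(f,f)
round 1: derive cover(f,j) via R0 from road(f,j)
round 1: derive cover(g,f) via R0 from road(g,f)
round 1: derive cover(j,j) via R0 from road(j,j)
round 2: derive deriv(b,j) via R2 from cover(b,j)
round 2: derive deriv(f,f) via R2 from cover(f,f)
round 2: derive deriv(f,j) via R2 from cover(f,j)
round 2: derive deriv(g,f) via R2 from cover(g,f)
round 2: derive deriv(j,j) via R2 from cover(j,j)
round 2: derive deriv(g,j) via R4 from cover(g,f), road(f,j)
round 3: derive deriv(b,a) via R3 from deriv(b,j), blue(j,a)
round 3: derive deriv(f,a) via R3 from deriv(f,j), blue(j,a)
round 3: derive deriv(g,a) via R3 from deriv(g,j), blue(j,a)
round 3: derive deriv(j,a) via R3 from deriv(j,j), blue(j,a)
round 4: derive deriv(b,g) via R3 from deriv(b,a), blue(a,g)
round 4: derive deriv(f,g) via R3 from deriv(f,a), blue(a,g)
round 4: derive deriv(g,g) via R3 from deriv(g,a), blue(a,g)
round 4: derive deriv(j,g) via R3 from deriv(j,a), blue(a,g)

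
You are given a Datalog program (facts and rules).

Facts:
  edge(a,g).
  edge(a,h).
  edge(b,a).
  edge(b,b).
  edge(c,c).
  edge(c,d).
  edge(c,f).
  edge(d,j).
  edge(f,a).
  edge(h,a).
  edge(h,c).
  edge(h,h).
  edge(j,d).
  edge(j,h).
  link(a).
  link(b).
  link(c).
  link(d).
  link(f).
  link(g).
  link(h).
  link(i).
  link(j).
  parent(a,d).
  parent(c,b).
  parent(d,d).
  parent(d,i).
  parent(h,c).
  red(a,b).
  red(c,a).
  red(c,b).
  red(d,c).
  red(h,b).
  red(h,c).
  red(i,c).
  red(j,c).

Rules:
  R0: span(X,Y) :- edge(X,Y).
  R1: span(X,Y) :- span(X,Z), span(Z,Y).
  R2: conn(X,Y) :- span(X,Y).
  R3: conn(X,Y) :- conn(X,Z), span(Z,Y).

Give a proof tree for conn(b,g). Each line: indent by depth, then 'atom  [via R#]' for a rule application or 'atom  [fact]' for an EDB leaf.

conn(b,g)  [via R2]
  span(b,g)  [via R1]
    span(b,a)  [via R0]
      edge(b,a)  [fact]
    span(a,g)  [via R0]
      edge(a,g)  [fact]

round 1: derive span(a,g) via R0 from edge(a,g)
round 1: derive span(a,h) via R0 from edge(a,h)
round 1: derive span(b,a) via R0 from edge(b,a)
round 1: derive span(b,b) via R0 from edge(b,b)
round 1: derive span(c,c) via R0 from edge(c,c)
round 1: derive span(c,d) via R0 from edge(c,d)
round 1: derive span(c,f) via R0 from edge(c,f)
round 1: derive span(d,j) via R0 from edge(d,j)
round 1: derive span(f,a) via R0 from edge(f,a)
round 1: derive span(h,a) via R0 from edge(h,a)
round 1: derive span(h,c) via R0 from edge(h,c)
round 1: derive span(h,h) via R0 from edge(h,h)
round 1: derive span(j,d) via R0 from edge(j,d)
round 1: derive span(j,h) via R0 from edge(j,h)
round 2: derive span(a,a) via R1 from span(a,h), span(h,a)
round 2: derive span(a,c) via R1 from span(a,h), span(h,c)
round 2: derive span(b,g) via R1 from span(b,a), span(a,g)
round 2: derive span(b,h) via R1 from span(b,a), span(a,h)
round 2: derive span(c,a) via R1 from span(c,f), span(f,a)
round 2: derive span(c,j) via R1 from span(c,d), span(d,j)
round 2: derive span(d,d) via R1 from span(d,j), span(j,d)
round 2: derive span(d,h) via R1 from span(d,j), span(j,h)
round 2: derive span(f,g) via R1 from span(f,a), span(a,g)
round 2: derive span(f,h) via R1 from span(f,a), span(a,h)
round 2: derive span(h,d) via R1 from span(h,c), span(c,d)
round 2: derive span(h,f) via R1 from span(h,c), span(c,f)
round 2: derive span(h,g) via R1 from span(h,a), span(a,g)
round 2: derive span(j,a) via R1 from span(j,h), span(h,a)
round 2: derive span(j,c) via R1 from span(j,h), span(h,c)
round 2: derive span(j,j) via R1 from span(j,d), span(d,j)
round 2: derive conn(a,g) via R2 from span(a,g)
round 2: derive conn(a,h) via R2 from span(a,h)
round 2: derive conn(b,a) via R2 from span(b,a)
round 2: derive conn(b,b) via R2 from span(b,b)
round 2: derive conn(c,c) via R2 from span(c,c)
round 2: derive conn(c,d) via R2 from span(c,d)
round 2: derive conn(c,f) via R2 from span(c,f)
round 2: derive conn(d,j) via R2 from span(d,j)
round 2: derive conn(f,a) via R2 from span(f,a)
round 2: derive conn(h,a) via R2 from span(h,a)
round 2: derive conn(h,c) via R2 from span(h,c)
round 2: derive conn(h,h) via R2 from span(h,h)
round 2: derive conn(j,d) via R2 from span(j,d)
round 2: derive conn(j,h) via R2 from span(j,h)
round 3: derive span(a,d) via R1 from span(a,c), span(c,d)
round 3: derive span(a,f) via R1 from span(a,c), span(c,f)
round 3: derive span(a,j) via R1 from span(a,c), span(c,j)
round 3: derive span(b,c) via R1 from span(b,a), span(a,c)
round 3: derive span(b,d) via R1 from span(b,h), span(h,d)
round 3: derive span(b,f) via R1 from span(b,h), span(h,f)
round 3: derive span(c,g) via R1 from span(c,a), span(a,g)
round 3: derive span(c,h) via R1 from span(c,a), span(a,h)
round 3: derive span(d,a) via R1 from span(d,h), span(h,a)
round 3: derive span(d,c) via R1 from span(d,h), span(h,c)
round 3: derive span(d,f) via R1 from span(d,h), span(h,f)
round 3: derive span(d,g) via R1 from span(d,h), span(h,g)
round 3: derive span(f,c) via R1 from span(f,a), span(a,c)
round 3: derive span(f,d) via R1 from span(f,h), span(h,d)
round 3: derive span(f,f) via R1 from span(f,h), span(h,f)
round 3: derive span(h,j) via R1 from span(h,c), span(c,j)
round 3: derive span(j,f) via R1 from span(j,c), span(c,f)
round 3: derive span(j,g) via R1 from span(j,a), span(a,g)
round 3: derive conn(a,a) via R2 from span(a,a)
round 3: derive conn(a,c) via R2 from span(a,c)
round 3: derive conn(b,g) via R2 from span(b,g)
round 3: derive conn(b,h) via R2 from span(b,h)
round 3: derive conn(c,a) via R2 from span(c,a)
round 3: derive conn(c,j) via R2 from span(c,j)
round 3: derive conn(d,d) via R2 from span(d,d)
round 3: derive conn(d,h) via R2 from span(d,h)
round 3: derive conn(f,g) via R2 from span(f,g)
round 3: derive conn(f,h) via R2 from span(f,h)
round 3: derive conn(h,d) via R2 from span(h,d)
round 3: derive conn(h,f) via R2 from span(h,f)
round 3: derive conn(h,g) via R2 from span(h,g)
round 3: derive conn(j,a) via R2 from span(j,a)
round 3: derive conn(j,c) via R2 from span(j,c)
round 3: derive conn(j,j) via R2 from span(j,j)
round 3: derive conn(a,d) via R3 from conn(a,h), span(h,d)
round 3: derive conn(a,f) via R3 from conn(a,h), span(h,f)
round 3: derive conn(b,c) via R3 from conn(b,a), span(a,c)
round 3: derive conn(c,g) via R3 from conn(c,f), span(f,g)
round 3: derive conn(c,h) via R3 from conn(c,d), span(d,h)
round 3: derive conn(d,a) via R3 from conn(d,j), span(j,a)
round 3: derive conn(d,c) via R3 from conn(d,j), span(j,c)
round 3: derive conn(f,c) via R3 from conn(f,a), span(a,c)
round 3: derive conn(h,j) via R3 from conn(h,c), span(c,j)
round 3: derive conn(j,f) via R3 from conn(j,h), span(h,f)
round 3: derive conn(j,g) via R3 from conn(j,h), span(h,g)
round 4: derive span(b,j) via R1 from span(b,a), span(a,j)
round 4: derive span(f,j) via R1 from span(f,a), span(a,j)
round 4: derive conn(a,j) via R2 from span(a,j)
round 4: derive conn(b,d) via R2 from span(b,d)
round 4: derive conn(b,f) via R2 from span(b,f)
round 4: derive conn(d,f) via R2 from span(d,f)
round 4: derive conn(d,g) via R2 from span(d,g)
round 4: derive conn(f,d) via R2 from span(f,d)
round 4: derive conn(f,f) via R2 from span(f,f)
round 4: derive conn(b,j) via R3 from conn(b,a), span(a,j)
round 4: derive conn(f,j) via R3 from conn(f,a), span(a,j)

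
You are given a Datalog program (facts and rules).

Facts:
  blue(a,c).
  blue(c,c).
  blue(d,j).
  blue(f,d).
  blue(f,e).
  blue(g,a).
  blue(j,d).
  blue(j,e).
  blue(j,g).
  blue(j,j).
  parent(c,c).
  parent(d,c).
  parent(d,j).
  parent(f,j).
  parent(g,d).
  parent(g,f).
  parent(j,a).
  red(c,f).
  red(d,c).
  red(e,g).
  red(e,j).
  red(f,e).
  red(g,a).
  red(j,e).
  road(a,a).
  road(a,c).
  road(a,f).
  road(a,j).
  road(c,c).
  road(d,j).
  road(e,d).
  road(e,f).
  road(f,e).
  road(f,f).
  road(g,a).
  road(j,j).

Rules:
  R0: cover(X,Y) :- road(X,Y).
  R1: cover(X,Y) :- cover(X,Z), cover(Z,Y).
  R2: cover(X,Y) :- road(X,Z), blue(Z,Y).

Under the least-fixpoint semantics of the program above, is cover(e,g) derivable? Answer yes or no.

round 1: derive cover(a,a) via R0 from road(a,a)
round 1: derive cover(a,c) via R0 from road(a,c)
round 1: derive cover(a,f) via R0 from road(a,f)
round 1: derive cover(a,j) via R0 from road(a,j)
round 1: derive cover(c,c) via R0 from road(c,c)
round 1: derive cover(d,j) via R0 from road(d,j)
round 1: derive cover(e,d) via R0 from road(e,d)
round 1: derive cover(e,f) via R0 from road(e,f)
round 1: derive cover(f,e) via R0 from road(f,e)
round 1: derive cover(f,f) via R0 from road(f,f)
round 1: derive cover(g,a) via R0 from road(g,a)
round 1: derive cover(j,j) via R0 from road(j,j)
round 1: derive cover(a,d) via R2 from road(a,f), blue(f,d)
round 1: derive cover(a,e) via R2 from road(a,f), blue(f,e)
round 1: derive cover(a,g) via R2 from road(a,j), blue(j,g)
round 1: derive cover(d,d) via R2 from road(d,j), blue(j,d)
round 1: derive cover(d,e) via R2 from road(d,j), blue(j,e)
round 1: derive cover(d,g) via R2 from road(d,j), blue(j,g)
round 1: derive cover(e,e) via R2 from road(e,f), blue(f,e)
round 1: derive cover(e,j) via R2 from road(e,d), blue(d,j)
round 1: derive cover(f,d) via R2 from road(f,f), blue(f,d)
round 1: derive cover(g,c) via R2 from road(g,a), blue(a,c)
round 1: derive cover(j,d) via R2 from road(j,j), blue(j,d)
round 1: derive cover(j,e) via R2 from road(j,j), blue(j,e)
round 1: derive cover(j,g) via R2 from road(j,j), blue(j,g)
round 2: derive cover(d,a) via R1 from cover(d,g), cover(g,a)
round 2: derive cover(d,c) via R1 from cover(d,g), cover(g,c)
round 2: derive cover(d,f) via R1 from cover(d,e), cover(e,f)
round 2: derive cover(e,g) via R1 from cover(e,d), cover(d,g)
round 2: derive cover(f,g) via R1 from cover(f,d), cover(d,g)
round 2: derive cover(f,j) via R1 from cover(f,d), cover(d,j)
round 2: derive cover(g,d) via R1 from cover(g,a), cover(a,d)
round 2: derive cover(g,e) via R1 from cover(g,a), cover(a,e)
round 2: derive cover(g,f) via R1 from cover(g,a), cover(a,f)
round 2: derive cover(g,g) via R1 from cover(g,a), cover(a,g)
round 2: derive cover(g,j) via R1 from cover(g,a), cover(a,j)
round 2: derive cover(j,a) via R1 from cover(j,g), cover(g,a)
round 2: derive cover(j,c) via R1 from cover(j,g), cover(g,c)
round 2: derive cover(j,f) via R1 from cover(j,e), cover(e,f)
round 3: derive cover(e,a) via R1 from cover(e,d), cover(d,a)
round 3: derive cover(e,c) via R1 from cover(e,d), cover(d,c)
round 3: derive cover(f,a) via R1 from cover(f,d), cover(d,a)
round 3: derive cover(f,c) via R1 from cover(f,d), cover(d,c)

yes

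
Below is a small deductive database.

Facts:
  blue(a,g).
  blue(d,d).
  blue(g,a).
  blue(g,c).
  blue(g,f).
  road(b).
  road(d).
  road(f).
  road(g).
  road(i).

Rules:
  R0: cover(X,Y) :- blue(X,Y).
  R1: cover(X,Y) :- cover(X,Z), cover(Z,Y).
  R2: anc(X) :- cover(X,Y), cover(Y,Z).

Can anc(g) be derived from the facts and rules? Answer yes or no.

round 1: derive cover(a,g) via R0 from blue(a,g)
round 1: derive cover(d,d) via R0 from blue(d,d)
round 1: derive cover(g,a) via R0 from blue(g,a)
round 1: derive cover(g,c) via R0 from blue(g,c)
round 1: derive cover(g,f) via R0 from blue(g,f)
round 2: derive cover(a,a) via R1 from cover(a,g), cover(g,a)
round 2: derive cover(a,c) via R1 from cover(a,g), cover(g,c)
round 2: derive cover(a,f) via R1 from cover(a,g), cover(g,f)
round 2: derive cover(g,g) via R1 from cover(g,a), cover(a,g)
round 2: derive anc(a) via R2 from cover(a,g), cover(g,a)
round 2: derive anc(d) via R2 from cover(d,d), cover(d,d)
round 2: derive anc(g) via R2 from cover(g,a), cover(a,g)

yes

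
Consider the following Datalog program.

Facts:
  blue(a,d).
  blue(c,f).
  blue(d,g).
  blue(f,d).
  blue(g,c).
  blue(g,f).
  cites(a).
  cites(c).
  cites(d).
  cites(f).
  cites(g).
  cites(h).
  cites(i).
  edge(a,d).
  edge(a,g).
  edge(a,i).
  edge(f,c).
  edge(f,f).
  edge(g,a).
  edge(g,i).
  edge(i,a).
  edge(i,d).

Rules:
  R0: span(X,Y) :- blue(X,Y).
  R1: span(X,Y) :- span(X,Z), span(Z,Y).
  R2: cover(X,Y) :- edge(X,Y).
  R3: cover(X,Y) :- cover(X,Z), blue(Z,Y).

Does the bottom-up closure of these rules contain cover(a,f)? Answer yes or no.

yes

round 1: derive cover(a,d) via R2 from edge(a,d)
round 1: derive cover(a,g) via R2 from edge(a,g)
round 1: derive cover(a,i) via R2 from edge(a,i)
round 1: derive cover(f,c) via R2 from edge(f,c)
round 1: derive cover(f,f) via R2 from edge(f,f)
round 1: derive cover(g,a) via R2 from edge(g,a)
round 1: derive cover(g,i) via R2 from edge(g,i)
round 1: derive cover(i,a) via R2 from edge(i,a)
round 1: derive cover(i,d) via R2 from edge(i,d)
round 2: derive cover(a,c) via R3 from cover(a,g), blue(g,c)
round 2: derive cover(a,f) via R3 from cover(a,g), blue(g,f)
round 2: derive cover(f,d) via R3 from cover(f,f), blue(f,d)
round 2: derive cover(g,d) via R3 from cover(g,a), blue(a,d)
round 2: derive cover(i,g) via R3 from cover(i,d), blue(d,g)
round 3: derive cover(f,g) via R3 from cover(f,d), blue(d,g)
round 3: derive cover(g,g) via R3 from cover(g,d), blue(d,g)
round 3: derive cover(i,c) via R3 from cover(i,g), blue(g,c)
round 3: derive cover(i,f) via R3 from cover(i,g), blue(g,f)
round 4: derive cover(g,c) via R3 from cover(g,g), blue(g,c)
round 4: derive cover(g,f) via R3 from cover(g,g), blue(g,f)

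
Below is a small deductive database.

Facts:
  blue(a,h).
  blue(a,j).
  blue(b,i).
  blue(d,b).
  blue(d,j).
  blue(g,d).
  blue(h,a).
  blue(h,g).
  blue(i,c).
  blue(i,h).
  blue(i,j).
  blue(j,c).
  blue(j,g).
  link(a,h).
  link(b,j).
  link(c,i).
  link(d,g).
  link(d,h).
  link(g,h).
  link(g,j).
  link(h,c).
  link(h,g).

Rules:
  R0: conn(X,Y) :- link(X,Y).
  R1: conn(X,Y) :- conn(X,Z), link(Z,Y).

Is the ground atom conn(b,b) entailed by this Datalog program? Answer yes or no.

no

round 1: derive conn(a,h) via R0 from link(a,h)
round 1: derive conn(b,j) via R0 from link(b,j)
round 1: derive conn(c,i) via R0 from link(c,i)
round 1: derive conn(d,g) via R0 from link(d,g)
round 1: derive conn(d,h) via R0 from link(d,h)
round 1: derive conn(g,h) via R0 from link(g,h)
round 1: derive conn(g,j) via R0 from link(g,j)
round 1: derive conn(h,c) via R0 from link(h,c)
round 1: derive conn(h,g) via R0 from link(h,g)
round 2: derive conn(a,c) via R1 from conn(a,h), link(h,c)
round 2: derive conn(a,g) via R1 from conn(a,h), link(h,g)
round 2: derive conn(d,c) via R1 from conn(d,h), link(h,c)
round 2: derive conn(d,j) via R1 from conn(d,g), link(g,j)
round 2: derive conn(g,c) via R1 from conn(g,h), link(h,c)
round 2: derive conn(g,g) via R1 from conn(g,h), link(h,g)
round 2: derive conn(h,h) via R1 from conn(h,g), link(g,h)
round 2: derive conn(h,i) via R1 from conn(h,c), link(c,i)
round 2: derive conn(h,j) via R1 from conn(h,g), link(g,j)
round 3: derive conn(a,i) via R1 from conn(a,c), link(c,i)
round 3: derive conn(a,j) via R1 from conn(a,g), link(g,j)
round 3: derive conn(d,i) via R1 from conn(d,c), link(c,i)
round 3: derive conn(g,i) via R1 from conn(g,c), link(c,i)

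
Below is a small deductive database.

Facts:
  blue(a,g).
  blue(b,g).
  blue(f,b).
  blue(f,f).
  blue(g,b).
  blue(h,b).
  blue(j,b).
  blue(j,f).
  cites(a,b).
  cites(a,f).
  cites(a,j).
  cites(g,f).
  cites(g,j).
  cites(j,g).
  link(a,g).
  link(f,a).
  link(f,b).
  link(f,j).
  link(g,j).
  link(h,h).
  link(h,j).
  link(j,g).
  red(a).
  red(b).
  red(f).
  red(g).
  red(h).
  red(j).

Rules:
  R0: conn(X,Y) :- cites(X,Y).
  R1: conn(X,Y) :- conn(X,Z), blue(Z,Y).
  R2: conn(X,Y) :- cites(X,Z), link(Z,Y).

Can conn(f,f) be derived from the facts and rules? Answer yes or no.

no

round 1: derive conn(a,b) via R0 from cites(a,b)
round 1: derive conn(a,f) via R0 from cites(a,f)
round 1: derive conn(a,j) via R0 from cites(a,j)
round 1: derive conn(g,f) via R0 from cites(g,f)
round 1: derive conn(g,j) via R0 from cites(g,j)
round 1: derive conn(j,g) via R0 from cites(j,g)
round 1: derive conn(a,a) via R2 from cites(a,f), link(f,a)
round 1: derive conn(a,g) via R2 from cites(a,j), link(j,g)
round 1: derive conn(g,a) via R2 from cites(g,f), link(f,a)
round 1: derive conn(g,b) via R2 from cites(g,f), link(f,b)
round 1: derive conn(g,g) via R2 from cites(g,j), link(j,g)
round 1: derive conn(j,j) via R2 from cites(j,g), link(g,j)
round 2: derive conn(j,b) via R1 from conn(j,g), blue(g,b)
round 2: derive conn(j,f) via R1 from conn(j,j), blue(j,f)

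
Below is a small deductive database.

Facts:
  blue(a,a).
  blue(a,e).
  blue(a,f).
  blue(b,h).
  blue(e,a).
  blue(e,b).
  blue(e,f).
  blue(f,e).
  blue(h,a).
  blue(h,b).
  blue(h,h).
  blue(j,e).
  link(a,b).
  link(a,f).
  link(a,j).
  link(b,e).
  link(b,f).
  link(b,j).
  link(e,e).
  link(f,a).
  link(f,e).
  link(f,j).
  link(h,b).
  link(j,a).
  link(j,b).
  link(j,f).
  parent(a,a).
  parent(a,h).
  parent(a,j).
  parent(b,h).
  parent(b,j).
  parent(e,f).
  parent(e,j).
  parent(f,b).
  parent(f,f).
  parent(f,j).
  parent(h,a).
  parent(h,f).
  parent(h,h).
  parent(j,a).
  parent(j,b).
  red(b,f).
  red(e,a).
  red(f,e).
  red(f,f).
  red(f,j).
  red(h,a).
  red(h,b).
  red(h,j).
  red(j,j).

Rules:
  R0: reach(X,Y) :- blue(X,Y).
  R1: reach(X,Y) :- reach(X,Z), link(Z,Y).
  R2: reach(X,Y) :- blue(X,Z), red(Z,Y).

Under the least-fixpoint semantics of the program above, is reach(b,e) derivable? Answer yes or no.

yes

round 1: derive reach(a,a) via R0 from blue(a,a)
round 1: derive reach(a,e) via R0 from blue(a,e)
round 1: derive reach(a,f) via R0 from blue(a,f)
round 1: derive reach(b,h) via R0 from blue(b,h)
round 1: derive reach(e,a) via R0 from blue(e,a)
round 1: derive reach(e,b) via R0 from blue(e,b)
round 1: derive reach(e,f) via R0 from blue(e,f)
round 1: derive reach(f,e) via R0 from blue(f,e)
round 1: derive reach(h,a) via R0 from blue(h,a)
round 1: derive reach(h,b) via R0 from blue(h,b)
round 1: derive reach(h,h) via R0 from blue(h,h)
round 1: derive reach(j,e) via R0 from blue(j,e)
round 1: derive reach(a,j) via R2 from blue(a,f), red(f,j)
round 1: derive reach(b,a) via R2 from blue(b,h), red(h,a)
round 1: derive reach(b,b) via R2 from blue(b,h), red(h,b)
round 1: derive reach(b,j) via R2 from blue(b,h), red(h,j)
round 1: derive reach(e,e) via R2 from blue(e,f), red(f,e)
round 1: derive reach(e,j) via R2 from blue(e,f), red(f,j)
round 1: derive reach(f,a) via R2 from blue(f,e), red(e,a)
round 1: derive reach(h,f) via R2 from blue(h,b), red(b,f)
round 1: derive reach(h,j) via R2 from blue(h,h), red(h,j)
round 1: derive reach(j,a) via R2 from blue(j,e), red(e,a)
round 2: derive reach(a,b) via R1 from reach(a,a), link(a,b)
round 2: derive reach(b,e) via R1 from reach(b,b), link(b,e)
round 2: derive reach(b,f) via R1 from reach(b,a), link(a,f)
round 2: derive reach(f,b) via R1 from reach(f,a), link(a,b)
round 2: derive reach(f,f) via R1 from reach(f,a), link(a,f)
round 2: derive reach(f,j) via R1 from reach(f,a), link(a,j)
round 2: derive reach(h,e) via R1 from reach(h,b), link(b,e)
round 2: derive reach(j,b) via R1 from reach(j,a), link(a,b)
round 2: derive reach(j,f) via R1 from reach(j,a), link(a,f)
round 2: derive reach(j,j) via R1 from reach(j,a), link(a,j)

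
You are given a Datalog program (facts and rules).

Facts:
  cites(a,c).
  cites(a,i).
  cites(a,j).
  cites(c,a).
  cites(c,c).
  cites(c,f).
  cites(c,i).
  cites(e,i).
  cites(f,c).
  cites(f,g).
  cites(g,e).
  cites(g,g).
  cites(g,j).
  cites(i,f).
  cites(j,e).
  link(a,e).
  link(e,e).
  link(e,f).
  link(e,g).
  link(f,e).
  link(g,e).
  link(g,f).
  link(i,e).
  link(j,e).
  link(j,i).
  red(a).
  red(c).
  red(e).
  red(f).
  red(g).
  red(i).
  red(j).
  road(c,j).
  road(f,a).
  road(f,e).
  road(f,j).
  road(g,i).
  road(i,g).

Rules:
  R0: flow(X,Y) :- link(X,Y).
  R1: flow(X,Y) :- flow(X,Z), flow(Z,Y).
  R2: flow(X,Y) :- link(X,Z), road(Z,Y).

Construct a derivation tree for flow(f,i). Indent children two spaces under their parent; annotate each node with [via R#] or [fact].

flow(f,i)  [via R1]
  flow(f,e)  [via R0]
    link(f,e)  [fact]
  flow(e,i)  [via R2]
    link(e,g)  [fact]
    road(g,i)  [fact]

round 1: derive flow(a,e) via R0 from link(a,e)
round 1: derive flow(e,e) via R0 from link(e,e)
round 1: derive flow(e,f) via R0 from link(e,f)
round 1: derive flow(e,g) via R0 from link(e,g)
round 1: derive flow(f,e) via R0 from link(f,e)
round 1: derive flow(g,e) via R0 from link(g,e)
round 1: derive flow(g,f) via R0 from link(g,f)
round 1: derive flow(i,e) via R0 from link(i,e)
round 1: derive flow(j,e) via R0 from link(j,e)
round 1: derive flow(j,i) via R0 from link(j,i)
round 1: derive flow(e,a) via R2 from link(e,f), road(f,a)
round 1: derive flow(e,i) via R2 from link(e,g), road(g,i)
round 1: derive flow(e,j) via R2 from link(e,f), road(f,j)
round 1: derive flow(g,a) via R2 from link(g,f), road(f,a)
round 1: derive flow(g,j) via R2 from link(g,f), road(f,j)
round 1: derive flow(j,g) via R2 from link(j,i), road(i,g)
round 2: derive flow(a,a) via R1 from flow(a,e), flow(e,a)
round 2: derive flow(a,f) via R1 from flow(a,e), flow(e,f)
round 2: derive flow(a,g) via R1 from flow(a,e), flow(e,g)
round 2: derive flow(a,i) via R1 from flow(a,e), flow(e,i)
round 2: derive flow(a,j) via R1 from flow(a,e), flow(e,j)
round 2: derive flow(f,a) via R1 from flow(f,e), flow(e,a)
round 2: derive flow(f,f) via R1 from flow(f,e), flow(e,f)
round 2: derive flow(f,g) via R1 from flow(f,e), flow(e,g)
round 2: derive flow(f,i) via R1 from flow(f,e), flow(e,i)
round 2: derive flow(f,j) via R1 from flow(f,e), flow(e,j)
round 2: derive flow(g,g) via R1 from flow(g,e), flow(e,g)
round 2: derive flow(g,i) via R1 from flow(g,e), flow(e,i)
round 2: derive flow(i,a) via R1 from flow(i,e), flow(e,a)
round 2: derive flow(i,f) via R1 from flow(i,e), flow(e,f)
round 2: derive flow(i,g) via R1 from flow(i,e), flow(e,g)
round 2: derive flow(i,i) via R1 from flow(i,e), flow(e,i)
round 2: derive flow(i,j) via R1 from flow(i,e), flow(e,j)
round 2: derive flow(j,a) via R1 from flow(j,e), flow(e,a)
round 2: derive flow(j,f) via R1 from flow(j,e), flow(e,f)
round 2: derive flow(j,j) via R1 from flow(j,e), flow(e,j)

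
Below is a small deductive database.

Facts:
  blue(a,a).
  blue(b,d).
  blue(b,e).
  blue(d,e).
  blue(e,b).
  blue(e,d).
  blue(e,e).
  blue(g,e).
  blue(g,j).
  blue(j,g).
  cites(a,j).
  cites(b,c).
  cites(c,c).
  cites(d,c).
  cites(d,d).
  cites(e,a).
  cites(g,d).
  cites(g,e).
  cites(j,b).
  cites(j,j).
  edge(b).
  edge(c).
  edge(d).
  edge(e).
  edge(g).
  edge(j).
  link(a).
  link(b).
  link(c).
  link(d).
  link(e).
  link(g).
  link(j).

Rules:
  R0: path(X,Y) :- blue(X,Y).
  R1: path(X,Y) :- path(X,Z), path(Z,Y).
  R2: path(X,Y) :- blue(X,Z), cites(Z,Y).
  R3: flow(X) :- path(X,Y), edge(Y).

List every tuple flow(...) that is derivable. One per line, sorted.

round 1: derive path(a,a) via R0 from blue(a,a)
round 1: derive path(b,d) via R0 from blue(b,d)
round 1: derive path(b,e) via R0 from blue(b,e)
round 1: derive path(d,e) via R0 from blue(d,e)
round 1: derive path(e,b) via R0 from blue(e,b)
round 1: derive path(e,d) via R0 from blue(e,d)
round 1: derive path(e,e) via R0 from blue(e,e)
round 1: derive path(g,e) via R0 from blue(g,e)
round 1: derive path(g,j) via R0 from blue(g,j)
round 1: derive path(j,g) via R0 from blue(j,g)
round 1: derive path(a,j) via R2 from blue(a,a), cites(a,j)
round 1: derive path(b,a) via R2 from blue(b,e), cites(e,a)
round 1: derive path(b,c) via R2 from blue(b,d), cites(d,c)
round 1: derive path(d,a) via R2 from blue(d,e), cites(e,a)
round 1: derive path(e,a) via R2 from blue(e,e), cites(e,a)
round 1: derive path(e,c) via R2 from blue(e,b), cites(b,c)
round 1: derive path(g,a) via R2 from blue(g,e), cites(e,a)
round 1: derive path(g,b) via R2 from blue(g,j), cites(j,b)
round 1: derive path(j,d) via R2 from blue(j,g), cites(g,d)
round 1: derive path(j,e) via R2 from blue(j,g), cites(g,e)
round 2: derive path(a,d) via R1 from path(a,j), path(j,d)
round 2: derive path(a,e) via R1 from path(a,j), path(j,e)
round 2: derive path(a,g) via R1 from path(a,j), path(j,g)
round 2: derive path(b,b) via R1 from path(b,e), path(e,b)
round 2: derive path(b,j) via R1 from path(b,a), path(a,j)
round 2: derive path(d,b) via R1 from path(d,e), path(e,b)
round 2: derive path(d,c) via R1 from path(d,e), path(e,c)
round 2: derive path(d,d) via R1 from path(d,e), path(e,d)
round 2: derive path(d,j) via R1 from path(d,a), path(a,j)
round 2: derive path(e,j) via R1 from path(e,a), path(a,j)
round 2: derive path(g,c) via R1 from path(g,b), path(b,c)
round 2: derive path(g,d) via R1 from path(g,b), path(b,d)
round 2: derive path(g,g) via R1 from path(g,j), path(j,g)
round 2: derive path(j,a) via R1 from path(j,d), path(d,a)
round 2: derive path(j,b) via R1 from path(j,e), path(e,b)
round 2: derive path(j,c) via R1 from path(j,e), path(e,c)
round 2: derive path(j,j) via R1 from path(j,g), path(g,j)
round 2: derive flow(a) via R3 from path(a,j), edge(j)
round 2: derive flow(b) via R3 from path(b,c), edge(c)
round 2: derive flow(d) via R3 from path(d,e), edge(e)
round 2: derive flow(e) via R3 from path(e,b), edge(b)
round 2: derive flow(g) via R3 from path(g,b), edge(b)
round 2: derive flow(j) via R3 from path(j,d), edge(d)
round 3: derive path(a,b) via R1 from path(a,d), path(d,b)
round 3: derive path(a,c) via R1 from path(a,d), path(d,c)
round 3: derive path(b,g) via R1 from path(b,a), path(a,g)
round 3: derive path(d,g) via R1 from path(d,a), path(a,g)
round 3: derive path(e,g) via R1 from path(e,a), path(a,g)

flow(a)
flow(b)
flow(d)
flow(e)
flow(g)
flow(j)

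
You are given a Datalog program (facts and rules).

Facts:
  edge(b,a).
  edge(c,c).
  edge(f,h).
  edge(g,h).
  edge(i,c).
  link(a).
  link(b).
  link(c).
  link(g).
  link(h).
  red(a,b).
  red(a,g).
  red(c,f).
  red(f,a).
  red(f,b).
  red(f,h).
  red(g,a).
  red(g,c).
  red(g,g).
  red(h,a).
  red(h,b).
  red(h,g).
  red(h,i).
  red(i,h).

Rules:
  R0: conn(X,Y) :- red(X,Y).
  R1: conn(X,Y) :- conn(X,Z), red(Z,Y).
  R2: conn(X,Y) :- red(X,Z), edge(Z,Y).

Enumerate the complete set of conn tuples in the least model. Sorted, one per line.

round 1: derive conn(a,b) via R0 from red(a,b)
round 1: derive conn(a,g) via R0 from red(a,g)
round 1: derive conn(c,f) via R0 from red(c,f)
round 1: derive conn(f,a) via R0 from red(f,a)
round 1: derive conn(f,b) via R0 from red(f,b)
round 1: derive conn(f,h) via R0 from red(f,h)
round 1: derive conn(g,a) via R0 from red(g,a)
round 1: derive conn(g,c) via R0 from red(g,c)
round 1: derive conn(g,g) via R0 from red(g,g)
round 1: derive conn(h,a) via R0 from red(h,a)
round 1: derive conn(h,b) via R0 from red(h,b)
round 1: derive conn(h,g) via R0 from red(h,g)
round 1: derive conn(h,i) via R0 from red(h,i)
round 1: derive conn(i,h) via R0 from red(i,h)
round 1: derive conn(a,a) via R2 from red(a,b), edge(b,a)
round 1: derive conn(a,h) via R2 from red(a,g), edge(g,h)
round 1: derive conn(c,h) via R2 from red(c,f), edge(f,h)
round 1: derive conn(g,h) via R2 from red(g,g), edge(g,h)
round 1: derive conn(h,c) via R2 from red(h,i), edge(i,c)
round 1: derive conn(h,h) via R2 from red(h,g), edge(g,h)
round 2: derive conn(a,c) via R1 from conn(a,g), red(g,c)
round 2: derive conn(a,i) via R1 from conn(a,h), red(h,i)
round 2: derive conn(c,a) via R1 from conn(c,f), red(f,a)
round 2: derive conn(c,b) via R1 from conn(c,f), red(f,b)
round 2: derive conn(c,g) via R1 from conn(c,h), red(h,g)
round 2: derive conn(c,i) via R1 from conn(c,h), red(h,i)
round 2: derive conn(f,g) via R1 from conn(f,a), red(a,g)
round 2: derive conn(f,i) via R1 from conn(f,h), red(h,i)
round 2: derive conn(g,b) via R1 from conn(g,a), red(a,b)
round 2: derive conn(g,f) via R1 from conn(g,c), red(c,f)
round 2: derive conn(g,i) via R1 from conn(g,h), red(h,i)
round 2: derive conn(h,f) via R1 from conn(h,c), red(c,f)
round 2: derive conn(i,a) via R1 from conn(i,h), red(h,a)
round 2: derive conn(i,b) via R1 from conn(i,h), red(h,b)
round 2: derive conn(i,g) via R1 from conn(i,h), red(h,g)
round 2: derive conn(i,i) via R1 from conn(i,h), red(h,i)
round 3: derive conn(a,f) via R1 from conn(a,c), red(c,f)
round 3: derive conn(c,c) via R1 from conn(c,g), red(g,c)
round 3: derive conn(f,c) via R1 from conn(f,g), red(g,c)
round 3: derive conn(i,c) via R1 from conn(i,g), red(g,c)
round 4: derive conn(f,f) via R1 from conn(f,c), red(c,f)
round 4: derive conn(i,f) via R1 from conn(i,c), red(c,f)

conn(a,a)
conn(a,b)
conn(a,c)
conn(a,f)
conn(a,g)
conn(a,h)
conn(a,i)
conn(c,a)
conn(c,b)
conn(c,c)
conn(c,f)
conn(c,g)
conn(c,h)
conn(c,i)
conn(f,a)
conn(f,b)
conn(f,c)
conn(f,f)
conn(f,g)
conn(f,h)
conn(f,i)
conn(g,a)
conn(g,b)
conn(g,c)
conn(g,f)
conn(g,g)
conn(g,h)
conn(g,i)
conn(h,a)
conn(h,b)
conn(h,c)
conn(h,f)
conn(h,g)
conn(h,h)
conn(h,i)
conn(i,a)
conn(i,b)
conn(i,c)
conn(i,f)
conn(i,g)
conn(i,h)
conn(i,i)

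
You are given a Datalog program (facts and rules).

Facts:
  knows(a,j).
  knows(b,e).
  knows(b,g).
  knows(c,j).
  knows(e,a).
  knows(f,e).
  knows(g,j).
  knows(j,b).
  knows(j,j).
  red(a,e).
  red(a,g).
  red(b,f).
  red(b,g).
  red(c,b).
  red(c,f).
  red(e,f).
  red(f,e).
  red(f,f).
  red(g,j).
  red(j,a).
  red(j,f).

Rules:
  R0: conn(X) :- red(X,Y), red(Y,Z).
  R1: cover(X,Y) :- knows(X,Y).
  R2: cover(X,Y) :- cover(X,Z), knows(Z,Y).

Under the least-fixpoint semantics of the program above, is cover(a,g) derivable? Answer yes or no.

yes

round 1: derive cover(a,j) via R1 from knows(a,j)
round 1: derive cover(b,e) via R1 from knows(b,e)
round 1: derive cover(b,g) via R1 from knows(b,g)
round 1: derive cover(c,j) via R1 from knows(c,j)
round 1: derive cover(e,a) via R1 from knows(e,a)
round 1: derive cover(f,e) via R1 from knows(f,e)
round 1: derive cover(g,j) via R1 from knows(g,j)
round 1: derive cover(j,b) via R1 from knows(j,b)
round 1: derive cover(j,j) via R1 from knows(j,j)
round 2: derive cover(a,b) via R2 from cover(a,j), knows(j,b)
round 2: derive cover(b,a) via R2 from cover(b,e), knows(e,a)
round 2: derive cover(b,j) via R2 from cover(b,g), knows(g,j)
round 2: derive cover(c,b) via R2 from cover(c,j), knows(j,b)
round 2: derive cover(e,j) via R2 from cover(e,a), knows(a,j)
round 2: derive cover(f,a) via R2 from cover(f,e), knows(e,a)
round 2: derive cover(g,b) via R2 from cover(g,j), knows(j,b)
round 2: derive cover(j,e) via R2 from cover(j,b), knows(b,e)
round 2: derive cover(j,g) via R2 from cover(j,b), knows(b,g)
round 3: derive cover(a,e) via R2 from cover(a,b), knows(b,e)
round 3: derive cover(a,g) via R2 from cover(a,b), knows(b,g)
round 3: derive cover(b,b) via R2 from cover(b,j), knows(j,b)
round 3: derive cover(c,e) via R2 from cover(c,b), knows(b,e)
round 3: derive cover(c,g) via R2 from cover(c,b), knows(b,g)
round 3: derive cover(e,b) via R2 from cover(e,j), knows(j,b)
round 3: derive cover(f,j) via R2 from cover(f,a), knows(a,j)
round 3: derive cover(g,e) via R2 from cover(g,b), knows(b,e)
round 3: derive cover(g,g) via R2 from cover(g,b), knows(b,g)
round 3: derive cover(j,a) via R2 from cover(j,e), knows(e,a)
round 4: derive cover(a,a) via R2 from cover(a,e), knows(e,a)
round 4: derive cover(c,a) via R2 from cover(c,e), knows(e,a)
round 4: derive cover(e,e) via R2 from cover(e,b), knows(b,e)
round 4: derive cover(e,g) via R2 from cover(e,b), knows(b,g)
round 4: derive cover(f,b) via R2 from cover(f,j), knows(j,b)
round 4: derive cover(g,a) via R2 from cover(g,e), knows(e,a)
round 5: derive cover(f,g) via R2 from cover(f,b), knows(b,g)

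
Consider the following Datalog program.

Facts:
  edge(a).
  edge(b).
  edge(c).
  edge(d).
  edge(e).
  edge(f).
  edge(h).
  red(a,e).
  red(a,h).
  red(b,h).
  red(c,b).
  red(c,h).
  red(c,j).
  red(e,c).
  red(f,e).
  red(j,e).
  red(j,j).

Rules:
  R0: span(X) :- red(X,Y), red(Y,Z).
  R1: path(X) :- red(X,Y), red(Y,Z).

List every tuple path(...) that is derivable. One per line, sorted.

path(a)
path(c)
path(e)
path(f)
path(j)

round 1: derive path(a) via R1 from red(a,e), red(e,c)
round 1: derive path(c) via R1 from red(c,b), red(b,h)
round 1: derive path(e) via R1 from red(e,c), red(c,b)
round 1: derive path(f) via R1 from red(f,e), red(e,c)
round 1: derive path(j) via R1 from red(j,e), red(e,c)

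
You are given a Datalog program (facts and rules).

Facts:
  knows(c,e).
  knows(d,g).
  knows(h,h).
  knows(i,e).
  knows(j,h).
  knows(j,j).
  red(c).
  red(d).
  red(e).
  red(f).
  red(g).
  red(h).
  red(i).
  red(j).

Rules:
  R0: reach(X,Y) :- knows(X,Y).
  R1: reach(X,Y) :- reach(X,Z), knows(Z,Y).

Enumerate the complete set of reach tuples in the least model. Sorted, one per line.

round 1: derive reach(c,e) via R0 from knows(c,e)
round 1: derive reach(d,g) via R0 from knows(d,g)
round 1: derive reach(h,h) via R0 from knows(h,h)
round 1: derive reach(i,e) via R0 from knows(i,e)
round 1: derive reach(j,h) via R0 from knows(j,h)
round 1: derive reach(j,j) via R0 from knows(j,j)

reach(c,e)
reach(d,g)
reach(h,h)
reach(i,e)
reach(j,h)
reach(j,j)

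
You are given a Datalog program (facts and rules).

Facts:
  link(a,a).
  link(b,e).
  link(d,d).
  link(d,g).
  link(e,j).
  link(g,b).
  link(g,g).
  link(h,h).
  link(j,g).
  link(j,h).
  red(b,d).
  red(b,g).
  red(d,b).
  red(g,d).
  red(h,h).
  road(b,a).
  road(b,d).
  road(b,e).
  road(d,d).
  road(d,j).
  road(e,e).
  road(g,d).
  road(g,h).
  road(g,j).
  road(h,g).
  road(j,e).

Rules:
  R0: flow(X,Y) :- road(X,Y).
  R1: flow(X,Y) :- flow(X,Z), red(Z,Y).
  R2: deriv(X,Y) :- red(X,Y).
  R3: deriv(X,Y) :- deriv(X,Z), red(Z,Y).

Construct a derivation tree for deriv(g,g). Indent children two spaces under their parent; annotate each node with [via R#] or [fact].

deriv(g,g)  [via R3]
  deriv(g,b)  [via R3]
    deriv(g,d)  [via R2]
      red(g,d)  [fact]
    red(d,b)  [fact]
  red(b,g)  [fact]

round 1: derive deriv(b,d) via R2 from red(b,d)
round 1: derive deriv(b,g) via R2 from red(b,g)
round 1: derive deriv(d,b) via R2 from red(d,b)
round 1: derive deriv(g,d) via R2 from red(g,d)
round 1: derive deriv(h,h) via R2 from red(h,h)
round 2: derive deriv(b,b) via R3 from deriv(b,d), red(d,b)
round 2: derive deriv(d,d) via R3 from deriv(d,b), red(b,d)
round 2: derive deriv(d,g) via R3 from deriv(d,b), red(b,g)
round 2: derive deriv(g,b) via R3 from deriv(g,d), red(d,b)
round 3: derive deriv(g,g) via R3 from deriv(g,b), red(b,g)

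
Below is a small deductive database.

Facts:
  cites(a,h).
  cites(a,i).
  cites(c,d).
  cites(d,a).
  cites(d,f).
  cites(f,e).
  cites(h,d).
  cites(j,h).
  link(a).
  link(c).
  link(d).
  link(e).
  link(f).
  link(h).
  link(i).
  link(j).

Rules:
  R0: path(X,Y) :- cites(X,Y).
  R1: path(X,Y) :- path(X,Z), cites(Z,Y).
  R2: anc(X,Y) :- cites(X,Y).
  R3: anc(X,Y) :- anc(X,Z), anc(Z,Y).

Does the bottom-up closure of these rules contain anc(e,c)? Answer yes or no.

no

round 1: derive anc(a,h) via R2 from cites(a,h)
round 1: derive anc(a,i) via R2 from cites(a,i)
round 1: derive anc(c,d) via R2 from cites(c,d)
round 1: derive anc(d,a) via R2 from cites(d,a)
round 1: derive anc(d,f) via R2 from cites(d,f)
round 1: derive anc(f,e) via R2 from cites(f,e)
round 1: derive anc(h,d) via R2 from cites(h,d)
round 1: derive anc(j,h) via R2 from cites(j,h)
round 2: derive anc(a,d) via R3 from anc(a,h), anc(h,d)
round 2: derive anc(c,a) via R3 from anc(c,d), anc(d,a)
round 2: derive anc(c,f) via R3 from anc(c,d), anc(d,f)
round 2: derive anc(d,e) via R3 from anc(d,f), anc(f,e)
round 2: derive anc(d,h) via R3 from anc(d,a), anc(a,h)
round 2: derive anc(d,i) via R3 from anc(d,a), anc(a,i)
round 2: derive anc(h,a) via R3 from anc(h,d), anc(d,a)
round 2: derive anc(h,f) via R3 from anc(h,d), anc(d,f)
round 2: derive anc(j,d) via R3 from anc(j,h), anc(h,d)
round 3: derive anc(a,a) via R3 from anc(a,d), anc(d,a)
round 3: derive anc(a,e) via R3 from anc(a,d), anc(d,e)
round 3: derive anc(a,f) via R3 from anc(a,d), anc(d,f)
round 3: derive anc(c,e) via R3 from anc(c,d), anc(d,e)
round 3: derive anc(c,h) via R3 from anc(c,a), anc(a,h)
round 3: derive anc(c,i) via R3 from anc(c,a), anc(a,i)
round 3: derive anc(d,d) via R3 from anc(d,a), anc(a,d)
round 3: derive anc(h,e) via R3 from anc(h,d), anc(d,e)
round 3: derive anc(h,h) via R3 from anc(h,a), anc(a,h)
round 3: derive anc(h,i) via R3 from anc(h,a), anc(a,i)
round 3: derive anc(j,a) via R3 from anc(j,d), anc(d,a)
round 3: derive anc(j,e) via R3 from anc(j,d), anc(d,e)
round 3: derive anc(j,f) via R3 from anc(j,d), anc(d,f)
round 3: derive anc(j,i) via R3 from anc(j,d), anc(d,i)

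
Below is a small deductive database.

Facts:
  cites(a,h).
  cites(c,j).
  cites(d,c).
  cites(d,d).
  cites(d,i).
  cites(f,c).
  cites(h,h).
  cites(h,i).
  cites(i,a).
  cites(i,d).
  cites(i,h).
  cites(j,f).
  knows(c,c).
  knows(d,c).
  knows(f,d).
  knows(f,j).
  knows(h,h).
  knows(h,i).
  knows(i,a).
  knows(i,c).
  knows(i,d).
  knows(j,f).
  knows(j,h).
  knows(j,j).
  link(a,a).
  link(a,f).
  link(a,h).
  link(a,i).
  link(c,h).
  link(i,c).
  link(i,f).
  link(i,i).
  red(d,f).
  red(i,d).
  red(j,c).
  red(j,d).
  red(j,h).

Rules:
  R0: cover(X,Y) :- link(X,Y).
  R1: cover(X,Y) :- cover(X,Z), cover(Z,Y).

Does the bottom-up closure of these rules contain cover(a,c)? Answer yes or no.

yes

round 1: derive cover(a,a) via R0 from link(a,a)
round 1: derive cover(a,f) via R0 from link(a,f)
round 1: derive cover(a,h) via R0 from link(a,h)
round 1: derive cover(a,i) via R0 from link(a,i)
round 1: derive cover(c,h) via R0 from link(c,h)
round 1: derive cover(i,c) via R0 from link(i,c)
round 1: derive cover(i,f) via R0 from link(i,f)
round 1: derive cover(i,i) via R0 from link(i,i)
round 2: derive cover(a,c) via R1 from cover(a,i), cover(i,c)
round 2: derive cover(i,h) via R1 from cover(i,c), cover(c,h)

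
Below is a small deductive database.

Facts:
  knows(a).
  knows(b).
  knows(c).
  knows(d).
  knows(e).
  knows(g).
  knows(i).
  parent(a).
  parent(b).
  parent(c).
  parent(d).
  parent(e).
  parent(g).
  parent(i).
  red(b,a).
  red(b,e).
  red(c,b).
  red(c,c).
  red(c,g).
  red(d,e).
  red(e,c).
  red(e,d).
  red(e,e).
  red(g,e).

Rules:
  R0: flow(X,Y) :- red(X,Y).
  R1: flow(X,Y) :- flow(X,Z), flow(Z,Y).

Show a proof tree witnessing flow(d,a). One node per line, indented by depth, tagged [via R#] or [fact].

flow(d,a)  [via R1]
  flow(d,c)  [via R1]
    flow(d,e)  [via R0]
      red(d,e)  [fact]
    flow(e,c)  [via R0]
      red(e,c)  [fact]
  flow(c,a)  [via R1]
    flow(c,b)  [via R0]
      red(c,b)  [fact]
    flow(b,a)  [via R0]
      red(b,a)  [fact]

round 1: derive flow(b,a) via R0 from red(b,a)
round 1: derive flow(b,e) via R0 from red(b,e)
round 1: derive flow(c,b) via R0 from red(c,b)
round 1: derive flow(c,c) via R0 from red(c,c)
round 1: derive flow(c,g) via R0 from red(c,g)
round 1: derive flow(d,e) via R0 from red(d,e)
round 1: derive flow(e,c) via R0 from red(e,c)
round 1: derive flow(e,d) via R0 from red(e,d)
round 1: derive flow(e,e) via R0 from red(e,e)
round 1: derive flow(g,e) via R0 from red(g,e)
round 2: derive flow(b,c) via R1 from flow(b,e), flow(e,c)
round 2: derive flow(b,d) via R1 from flow(b,e), flow(e,d)
round 2: derive flow(c,a) via R1 from flow(c,b), flow(b,a)
round 2: derive flow(c,e) via R1 from flow(c,b), flow(b,e)
round 2: derive flow(d,c) via R1 from flow(d,e), flow(e,c)
round 2: derive flow(d,d) via R1 from flow(d,e), flow(e,d)
round 2: derive flow(e,b) via R1 from flow(e,c), flow(c,b)
round 2: derive flow(e,g) via R1 from flow(e,c), flow(c,g)
round 2: derive flow(g,c) via R1 from flow(g,e), flow(e,c)
round 2: derive flow(g,d) via R1 from flow(g,e), flow(e,d)
round 3: derive flow(b,b) via R1 from flow(b,c), flow(c,b)
round 3: derive flow(b,g) via R1 from flow(b,c), flow(c,g)
round 3: derive flow(c,d) via R1 from flow(c,b), flow(b,d)
round 3: derive flow(d,a) via R1 from flow(d,c), flow(c,a)
round 3: derive flow(d,b) via R1 from flow(d,c), flow(c,b)
round 3: derive flow(d,g) via R1 from flow(d,c), flow(c,g)
round 3: derive flow(e,a) via R1 from flow(e,b), flow(b,a)
round 3: derive flow(g,a) via R1 from flow(g,c), flow(c,a)
round 3: derive flow(g,b) via R1 from flow(g,c), flow(c,b)
round 3: derive flow(g,g) via R1 from flow(g,c), flow(c,g)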